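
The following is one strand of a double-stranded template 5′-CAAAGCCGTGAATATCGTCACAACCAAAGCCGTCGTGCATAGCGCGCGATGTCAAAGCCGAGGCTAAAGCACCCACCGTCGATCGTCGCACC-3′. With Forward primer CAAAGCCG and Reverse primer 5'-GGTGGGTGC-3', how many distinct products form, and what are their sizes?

Three products: 77 bp, 53 bp, 25 bp

The forward primer CAAAGCCG matches the top strand at positions 1–8, 25–32, 53–60.
The reverse primer's reverse complement is GCACCCACC, matching at positions 69–77.
Each forward site pairs with the reverse site to give a product ending at position 77: sizes 77, 53, 25 bp.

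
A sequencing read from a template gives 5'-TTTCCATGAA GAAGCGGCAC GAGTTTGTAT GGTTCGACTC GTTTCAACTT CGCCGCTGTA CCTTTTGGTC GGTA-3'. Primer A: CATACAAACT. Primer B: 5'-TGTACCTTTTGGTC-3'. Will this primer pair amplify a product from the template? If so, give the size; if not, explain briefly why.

Primer A (CATACAAACT) has reverse complement AGTTTGTATG, which matches the top strand at positions 22–31; primer A anneals to the top strand there with its 3' end pointing upstream toward position 22.
Primer B (TGTACCTTTTGGTC) matches the top strand directly at positions 57–70; it anneals to the bottom strand with its 3' end pointing downstream toward position 70.
The 3' ends diverge (primer A extends toward position 1, primer B toward position 74), so the primers never converge on a shared product.

No product — the primers' 3' ends point away from each other.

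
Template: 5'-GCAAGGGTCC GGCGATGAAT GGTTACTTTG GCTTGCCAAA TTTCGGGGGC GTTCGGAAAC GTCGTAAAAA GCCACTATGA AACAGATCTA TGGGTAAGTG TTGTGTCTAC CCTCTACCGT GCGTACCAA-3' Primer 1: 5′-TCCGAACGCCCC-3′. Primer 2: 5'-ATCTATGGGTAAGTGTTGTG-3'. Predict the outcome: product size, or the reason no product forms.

Primer 1 (TCCGAACGCCCC) has reverse complement GGGGCGTTCGGA, which matches the top strand at positions 46–57; primer 1 anneals to the top strand there with its 3' end pointing upstream toward position 46.
Primer 2 (ATCTATGGGTAAGTGTTGTG) matches the top strand directly at positions 86–105; it anneals to the bottom strand with its 3' end pointing downstream toward position 105.
The 3' ends diverge (primer 1 extends toward position 1, primer 2 toward position 129), so the primers never converge on a shared product.

No product — the primers' 3' ends point away from each other.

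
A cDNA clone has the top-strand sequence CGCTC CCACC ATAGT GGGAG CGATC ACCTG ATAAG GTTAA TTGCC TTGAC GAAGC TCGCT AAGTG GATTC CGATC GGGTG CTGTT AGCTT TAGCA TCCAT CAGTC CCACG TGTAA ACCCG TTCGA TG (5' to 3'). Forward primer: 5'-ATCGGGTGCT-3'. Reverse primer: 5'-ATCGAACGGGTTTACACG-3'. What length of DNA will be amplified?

54 bp

Scanning the template, ATCGGGTGCT occurs at positions 73–82; this primer anneals to the bottom strand there with its 3' end pointing downstream.
The reverse primer's reverse complement is CGTGTAAACCCGTTCGAT, which matches the template at positions 109–126.
Product length = (reverse-primer end) − (forward-primer start) + 1 = 126 − 73 + 1 = 54 bp.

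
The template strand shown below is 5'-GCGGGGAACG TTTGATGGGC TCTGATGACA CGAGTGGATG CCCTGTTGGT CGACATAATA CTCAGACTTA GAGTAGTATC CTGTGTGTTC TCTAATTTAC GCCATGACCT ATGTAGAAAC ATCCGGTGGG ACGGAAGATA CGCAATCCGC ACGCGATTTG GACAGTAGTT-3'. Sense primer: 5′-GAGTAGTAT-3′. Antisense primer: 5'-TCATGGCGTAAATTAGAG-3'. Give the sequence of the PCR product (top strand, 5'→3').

The forward primer matches the template at positions 71–79.
Reverse complement of the reverse primer: CTCTAATTTACGCCATGA. This occurs on the top strand at positions 90–107.
The product is the template from position 71 through 107 (37 bp).

5'-GAGTAGTATCCTGTGTGTTCTCTAATTTACGCCATGA-3'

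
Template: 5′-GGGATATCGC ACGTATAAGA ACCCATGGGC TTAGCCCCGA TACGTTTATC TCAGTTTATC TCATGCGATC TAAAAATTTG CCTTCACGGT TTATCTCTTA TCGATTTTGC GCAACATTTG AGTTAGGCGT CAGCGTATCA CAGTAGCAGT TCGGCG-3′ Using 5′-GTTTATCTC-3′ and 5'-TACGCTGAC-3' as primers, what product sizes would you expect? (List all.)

The forward primer GTTTATCTC matches the top strand at positions 44–52, 54–62, 89–97.
The reverse primer's reverse complement is GTCAGCGTA, matching at positions 129–137.
Each forward site pairs with the reverse site to give a product ending at position 137: sizes 94, 84, 49 bp.

94 bp, 84 bp, 49 bp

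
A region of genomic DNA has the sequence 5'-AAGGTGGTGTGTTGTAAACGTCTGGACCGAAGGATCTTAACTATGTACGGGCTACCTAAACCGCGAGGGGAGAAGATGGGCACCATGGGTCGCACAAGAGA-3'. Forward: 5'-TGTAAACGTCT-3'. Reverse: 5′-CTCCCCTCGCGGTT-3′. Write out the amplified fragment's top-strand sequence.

The forward primer matches the template at positions 13–23.
Taking the reverse complement of CTCCCCTCGCGGTT gives AACCGCGAGGGGAG, found at positions 59–72 on the template; the primer anneals here to the top strand with its 3' end pointing upstream.
The product is the template from position 13 through 72 (60 bp).

5'-TGTAAACGTCTGGACCGAAGGATCTTAACTATGTACGGGCTACCTAAACCGCGAGGGGAG-3'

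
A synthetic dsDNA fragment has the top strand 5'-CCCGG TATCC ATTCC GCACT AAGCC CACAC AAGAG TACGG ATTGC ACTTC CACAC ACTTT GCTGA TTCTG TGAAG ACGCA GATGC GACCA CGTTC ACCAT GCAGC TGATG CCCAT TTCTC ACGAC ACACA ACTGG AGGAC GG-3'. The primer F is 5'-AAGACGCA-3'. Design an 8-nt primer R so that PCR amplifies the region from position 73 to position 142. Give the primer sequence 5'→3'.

5'-CCGTCCTC-3'

The product's 3' end on the top strand is position 142.
The reverse primer anneals to the top strand over positions 135–142, i.e. to GAGGACGG.
Its sequence written 5'→3' is the reverse complement: CCGTCCTC.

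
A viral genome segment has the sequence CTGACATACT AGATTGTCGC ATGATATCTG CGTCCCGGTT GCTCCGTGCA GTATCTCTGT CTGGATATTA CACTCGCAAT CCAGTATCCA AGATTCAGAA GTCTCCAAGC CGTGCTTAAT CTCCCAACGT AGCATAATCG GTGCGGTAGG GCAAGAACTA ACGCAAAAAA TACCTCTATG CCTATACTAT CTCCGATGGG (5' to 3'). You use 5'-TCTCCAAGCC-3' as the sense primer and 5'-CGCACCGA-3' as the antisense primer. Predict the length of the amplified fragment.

44 bp

Scanning the template, TCTCCAAGCC occurs at positions 102–111; this primer anneals to the bottom strand there with its 3' end pointing downstream.
Taking the reverse complement of CGCACCGA gives TCGGTGCG, found at positions 138–145 on the template; the primer anneals here to the top strand with its 3' end pointing upstream.
Product length = (reverse-primer end) − (forward-primer start) + 1 = 145 − 102 + 1 = 44 bp.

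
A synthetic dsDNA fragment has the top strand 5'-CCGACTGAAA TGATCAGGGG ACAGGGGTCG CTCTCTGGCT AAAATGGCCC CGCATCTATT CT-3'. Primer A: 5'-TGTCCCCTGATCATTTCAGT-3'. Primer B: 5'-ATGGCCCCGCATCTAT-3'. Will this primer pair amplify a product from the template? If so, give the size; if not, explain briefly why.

No product — the primers' 3' ends point away from each other.

Primer A (TGTCCCCTGATCATTTCAGT) has reverse complement ACTGAAATGATCAGGGGACA, which matches the top strand at positions 4–23; primer A anneals to the top strand there with its 3' end pointing upstream toward position 4.
Primer B (ATGGCCCCGCATCTAT) matches the top strand directly at positions 44–59; it anneals to the bottom strand with its 3' end pointing downstream toward position 59.
The 3' ends diverge (primer A extends toward position 1, primer B toward position 62), so the primers never converge on a shared product.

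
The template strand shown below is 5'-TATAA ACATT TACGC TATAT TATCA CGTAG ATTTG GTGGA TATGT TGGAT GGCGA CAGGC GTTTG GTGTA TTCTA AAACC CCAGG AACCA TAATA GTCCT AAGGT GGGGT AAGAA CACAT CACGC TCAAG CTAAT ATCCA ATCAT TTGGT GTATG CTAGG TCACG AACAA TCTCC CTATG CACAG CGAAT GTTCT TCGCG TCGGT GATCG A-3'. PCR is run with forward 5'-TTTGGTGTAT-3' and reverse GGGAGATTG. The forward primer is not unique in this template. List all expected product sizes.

The forward primer TTTGGTGTAT matches the top strand at positions 62–71, 145–154.
The reverse primer's reverse complement is CAATCTCCC, matching at positions 168–176.
Each forward site pairs with the reverse site to give a product ending at position 176: sizes 115, 32 bp.

115 bp, 32 bp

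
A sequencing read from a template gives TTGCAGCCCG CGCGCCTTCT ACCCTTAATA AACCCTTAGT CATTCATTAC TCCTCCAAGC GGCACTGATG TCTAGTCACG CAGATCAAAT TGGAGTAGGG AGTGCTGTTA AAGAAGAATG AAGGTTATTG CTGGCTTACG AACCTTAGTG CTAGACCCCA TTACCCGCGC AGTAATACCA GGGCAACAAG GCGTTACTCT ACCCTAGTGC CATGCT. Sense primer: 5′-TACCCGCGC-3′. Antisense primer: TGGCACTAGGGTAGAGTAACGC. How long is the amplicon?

Forward primer TACCCGCGC is found on the top strand at positions 162–170.
Reverse complement of the reverse primer: GCGTTACTCTACCCTAGTGCCA. This occurs on the top strand at positions 191–212.
Amplicon spans positions 162–212: 51 bp.

51 bp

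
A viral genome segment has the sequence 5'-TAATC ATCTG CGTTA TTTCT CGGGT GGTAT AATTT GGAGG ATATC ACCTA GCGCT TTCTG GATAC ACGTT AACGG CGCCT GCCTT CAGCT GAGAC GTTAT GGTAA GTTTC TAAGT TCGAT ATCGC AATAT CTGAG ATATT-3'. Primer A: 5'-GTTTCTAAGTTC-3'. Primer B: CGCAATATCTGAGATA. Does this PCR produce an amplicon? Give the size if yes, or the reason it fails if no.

No product — both primers anneal to the same strand and extend in the same direction.

Primer A (GTTTCTAAGTTC) matches the top strand at positions 106–117 (3' end points downstream).
Primer B (CGCAATATCTGAGATA) also matches the top strand directly, at positions 123–138 — its reverse complement TATCTCAGATATTGCG is not present.
Both primers anneal to the bottom strand with 3' ends pointing the same way, so neither can prime synthesis back toward the other.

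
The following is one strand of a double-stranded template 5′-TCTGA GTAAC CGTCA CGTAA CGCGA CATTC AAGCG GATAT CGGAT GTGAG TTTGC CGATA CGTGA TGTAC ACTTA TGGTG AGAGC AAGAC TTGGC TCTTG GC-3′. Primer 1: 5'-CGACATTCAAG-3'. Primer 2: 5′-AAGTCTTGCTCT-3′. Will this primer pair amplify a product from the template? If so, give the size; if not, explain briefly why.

Primer 1 (CGACATTCAAG) matches the top strand at positions 23–33; it acts as a forward primer.
Primer 2's reverse complement is AGAGCAAGACTT, matching the top strand at positions 81–92; it acts as a reverse primer.
The 3' ends face each other across positions 23–92, giving a 70 bp product.

Yes — a 70 bp product.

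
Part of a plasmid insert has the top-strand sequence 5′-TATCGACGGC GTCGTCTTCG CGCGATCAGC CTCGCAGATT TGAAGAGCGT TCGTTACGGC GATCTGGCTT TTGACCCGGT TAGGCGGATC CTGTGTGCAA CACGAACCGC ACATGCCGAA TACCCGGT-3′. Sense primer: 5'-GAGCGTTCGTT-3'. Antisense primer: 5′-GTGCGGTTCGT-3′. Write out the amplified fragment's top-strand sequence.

Forward primer GAGCGTTCGTT is found on the top strand at positions 45–55.
The reverse primer's reverse complement is ACGAACCGCAC, which matches the template at positions 102–112.
The product is the template from position 45 through 112 (68 bp).

5'-GAGCGTTCGTTACGGCGATCTGGCTTTTGACCCGGTTAGGCGGATCCTGTGTGCAACACGAACCGCAC-3'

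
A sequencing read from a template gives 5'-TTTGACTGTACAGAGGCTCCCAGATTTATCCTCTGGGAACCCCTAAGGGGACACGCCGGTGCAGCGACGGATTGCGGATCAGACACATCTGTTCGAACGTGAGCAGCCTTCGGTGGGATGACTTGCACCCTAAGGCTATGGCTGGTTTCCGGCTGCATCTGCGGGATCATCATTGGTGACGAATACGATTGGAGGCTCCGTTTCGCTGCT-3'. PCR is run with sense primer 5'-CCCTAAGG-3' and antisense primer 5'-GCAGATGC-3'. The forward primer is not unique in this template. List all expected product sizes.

122 bp, 35 bp

The forward primer CCCTAAGG matches the top strand at positions 41–48, 128–135.
The reverse primer's reverse complement is GCATCTGC, matching at positions 155–162.
Each forward site pairs with the reverse site to give a product ending at position 162: sizes 122, 35 bp.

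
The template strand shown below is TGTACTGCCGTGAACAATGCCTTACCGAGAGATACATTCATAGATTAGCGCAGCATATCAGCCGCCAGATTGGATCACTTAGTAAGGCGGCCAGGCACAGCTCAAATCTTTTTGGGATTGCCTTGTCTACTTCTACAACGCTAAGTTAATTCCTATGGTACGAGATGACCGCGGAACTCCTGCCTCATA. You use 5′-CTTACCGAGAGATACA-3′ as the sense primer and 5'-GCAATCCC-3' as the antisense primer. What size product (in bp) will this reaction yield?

101 bp

Forward primer CTTACCGAGAGATACA is found on the top strand at positions 21–36.
Taking the reverse complement of GCAATCCC gives GGGATTGC, found at positions 114–121 on the template; the primer anneals here to the top strand with its 3' end pointing upstream.
Product length = (reverse-primer end) − (forward-primer start) + 1 = 121 − 21 + 1 = 101 bp.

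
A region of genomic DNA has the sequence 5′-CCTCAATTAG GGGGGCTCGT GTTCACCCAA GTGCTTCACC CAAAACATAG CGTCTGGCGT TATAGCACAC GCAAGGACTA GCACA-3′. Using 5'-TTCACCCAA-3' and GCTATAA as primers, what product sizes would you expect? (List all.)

45 bp, 32 bp

The forward primer TTCACCCAA matches the top strand at positions 22–30, 35–43.
The reverse primer's reverse complement is TTATAGC, matching at positions 60–66.
Each forward site pairs with the reverse site to give a product ending at position 66: sizes 45, 32 bp.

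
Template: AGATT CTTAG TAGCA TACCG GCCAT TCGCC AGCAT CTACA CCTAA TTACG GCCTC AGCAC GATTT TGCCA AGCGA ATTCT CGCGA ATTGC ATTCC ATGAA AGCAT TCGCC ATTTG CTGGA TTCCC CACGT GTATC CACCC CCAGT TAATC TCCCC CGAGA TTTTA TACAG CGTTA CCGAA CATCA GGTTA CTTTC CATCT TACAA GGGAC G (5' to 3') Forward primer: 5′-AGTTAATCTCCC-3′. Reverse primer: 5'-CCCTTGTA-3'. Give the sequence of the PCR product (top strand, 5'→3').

5'-AGTTAATCTCCCCCGAGATTTTATACAGCGTTACCGAACATCAGGTTACTTTCCATCTTACAAGGG-3'

Scanning the template, AGTTAATCTCCC occurs at positions 143–154; this primer anneals to the bottom strand there with its 3' end pointing downstream.
Reverse complement of the reverse primer: TACAAGGG. This occurs on the top strand at positions 201–208.
The product is the template from position 143 through 208 (66 bp).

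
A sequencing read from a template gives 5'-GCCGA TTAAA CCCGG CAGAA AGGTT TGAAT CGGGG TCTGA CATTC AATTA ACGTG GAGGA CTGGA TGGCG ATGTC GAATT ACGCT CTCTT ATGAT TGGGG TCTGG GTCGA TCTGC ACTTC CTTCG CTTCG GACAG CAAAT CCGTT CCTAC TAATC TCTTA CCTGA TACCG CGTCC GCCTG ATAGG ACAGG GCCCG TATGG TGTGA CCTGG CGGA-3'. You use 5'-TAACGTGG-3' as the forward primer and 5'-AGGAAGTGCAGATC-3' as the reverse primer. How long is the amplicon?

74 bp

The forward primer matches the template at positions 49–56.
The reverse primer's reverse complement is GATCTGCACTTCCT, which matches the template at positions 109–122.
Amplicon spans positions 49–122: 74 bp.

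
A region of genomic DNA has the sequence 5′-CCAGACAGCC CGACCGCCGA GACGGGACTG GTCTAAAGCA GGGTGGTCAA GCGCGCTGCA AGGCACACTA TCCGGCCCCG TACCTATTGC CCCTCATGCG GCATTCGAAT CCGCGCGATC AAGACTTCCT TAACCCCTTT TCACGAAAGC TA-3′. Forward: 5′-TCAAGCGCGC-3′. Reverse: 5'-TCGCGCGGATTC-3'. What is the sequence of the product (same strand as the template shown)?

5'-TCAAGCGCGCTGCAAGGCACACTATCCGGCCCCGTACCTATTGCCCCTCATGCGGCATTCGAATCCGCGCGA-3'

Forward primer TCAAGCGCGC is found on the top strand at positions 47–56.
The reverse primer's reverse complement is GAATCCGCGCGA, which matches the template at positions 107–118.
The product is the template from position 47 through 118 (72 bp).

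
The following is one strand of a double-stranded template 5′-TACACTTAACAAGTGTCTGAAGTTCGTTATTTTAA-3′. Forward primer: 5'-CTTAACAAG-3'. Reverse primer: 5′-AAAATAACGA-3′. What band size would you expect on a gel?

The forward primer matches the template at positions 5–13.
Taking the reverse complement of AAAATAACGA gives TCGTTATTTT, found at positions 24–33 on the template; the primer anneals here to the top strand with its 3' end pointing upstream.
Amplicon spans positions 5–33: 29 bp.

29 bp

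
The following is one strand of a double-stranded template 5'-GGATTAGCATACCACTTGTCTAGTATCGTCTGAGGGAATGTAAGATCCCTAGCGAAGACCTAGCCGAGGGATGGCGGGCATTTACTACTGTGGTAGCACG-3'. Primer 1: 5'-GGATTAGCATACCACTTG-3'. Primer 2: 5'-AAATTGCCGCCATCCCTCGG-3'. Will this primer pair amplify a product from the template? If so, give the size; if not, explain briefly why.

No product — primer 2 has no binding site in the template.

Primer 2 (AAATTGCCGCCATCCCTCGG) does not match the top strand, and its reverse complement CCGAGGGATGGCGGCAATTT does not match either.
With no annealing site for primer 2, no amplification occurs.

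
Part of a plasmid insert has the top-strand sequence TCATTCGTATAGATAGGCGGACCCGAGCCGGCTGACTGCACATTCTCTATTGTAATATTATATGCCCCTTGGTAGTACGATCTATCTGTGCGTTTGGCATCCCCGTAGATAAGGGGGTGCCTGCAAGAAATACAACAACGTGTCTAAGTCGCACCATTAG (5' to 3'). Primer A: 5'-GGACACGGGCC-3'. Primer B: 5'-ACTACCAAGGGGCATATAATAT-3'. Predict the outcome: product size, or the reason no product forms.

Primer A (GGACACGGGCC) does not match the top strand, and its reverse complement GGCCCGTGTCC does not match either.
With no annealing site for primer A, no amplification occurs.

No product — primer A has no binding site in the template.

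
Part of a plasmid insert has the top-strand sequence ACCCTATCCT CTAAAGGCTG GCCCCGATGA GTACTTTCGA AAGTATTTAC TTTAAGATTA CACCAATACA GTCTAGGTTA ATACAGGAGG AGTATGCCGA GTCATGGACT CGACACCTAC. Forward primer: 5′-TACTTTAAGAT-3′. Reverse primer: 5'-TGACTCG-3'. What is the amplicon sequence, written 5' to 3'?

5'-TACTTTAAGATTACACCAATACAGTCTAGGTTAATACAGGAGGAGTATGCCGAGTCA-3'

Scanning the template, TACTTTAAGAT occurs at positions 48–58; this primer anneals to the bottom strand there with its 3' end pointing downstream.
Reverse complement of the reverse primer: CGAGTCA. This occurs on the top strand at positions 98–104.
The product is the template from position 48 through 104 (57 bp).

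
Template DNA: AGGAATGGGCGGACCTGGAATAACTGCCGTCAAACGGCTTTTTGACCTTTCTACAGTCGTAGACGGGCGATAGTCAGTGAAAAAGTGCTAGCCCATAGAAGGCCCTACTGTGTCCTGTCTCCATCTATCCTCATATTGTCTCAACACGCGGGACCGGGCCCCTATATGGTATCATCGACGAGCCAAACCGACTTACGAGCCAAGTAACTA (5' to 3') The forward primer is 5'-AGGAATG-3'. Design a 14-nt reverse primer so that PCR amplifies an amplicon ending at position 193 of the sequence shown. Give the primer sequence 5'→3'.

The forward primer binds at positions 1–7; the product's 3' end on the top strand is position 193.
The reverse primer anneals to the top strand over positions 180–193, i.e. to GAGCCAAACCGACT.
Its sequence written 5'→3' is the reverse complement: AGTCGGTTTGGCTC.

5'-AGTCGGTTTGGCTC-3'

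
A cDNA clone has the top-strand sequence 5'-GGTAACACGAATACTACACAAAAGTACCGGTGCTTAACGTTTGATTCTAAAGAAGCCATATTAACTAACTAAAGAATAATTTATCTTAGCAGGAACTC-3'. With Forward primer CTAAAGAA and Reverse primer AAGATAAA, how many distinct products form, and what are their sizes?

The forward primer CTAAAGAA matches the top strand at positions 47–54, 69–76.
The reverse primer's reverse complement is TTTATCTT, matching at positions 80–87.
Each forward site pairs with the reverse site to give a product ending at position 87: sizes 41, 19 bp.

Two products: 41 bp, 19 bp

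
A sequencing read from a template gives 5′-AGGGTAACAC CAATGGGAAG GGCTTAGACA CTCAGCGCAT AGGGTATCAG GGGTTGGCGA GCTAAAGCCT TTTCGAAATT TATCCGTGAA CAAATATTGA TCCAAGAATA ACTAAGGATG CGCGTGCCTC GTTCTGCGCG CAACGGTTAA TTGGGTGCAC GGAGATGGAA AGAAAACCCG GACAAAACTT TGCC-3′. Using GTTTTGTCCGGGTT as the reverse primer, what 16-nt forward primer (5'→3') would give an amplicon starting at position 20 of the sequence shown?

5'-GGGCTTAGACACTCAG-3'

The reverse primer's reverse complement AACCCGGACAAAAC matches the template at positions 175–188; the product starts at position 20.
The forward primer is identical to the top strand over positions 20–35: GGGCTTAGACACTCAG.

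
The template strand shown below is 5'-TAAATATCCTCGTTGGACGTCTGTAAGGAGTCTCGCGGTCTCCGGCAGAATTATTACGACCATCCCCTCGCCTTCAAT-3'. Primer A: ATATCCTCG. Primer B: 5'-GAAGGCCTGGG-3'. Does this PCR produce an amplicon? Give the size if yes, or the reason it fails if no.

No product — primer B has no binding site in the template.

Primer B (GAAGGCCTGGG) does not match the top strand, and its reverse complement CCCAGGCCTTC does not match either.
With no annealing site for primer B, no amplification occurs.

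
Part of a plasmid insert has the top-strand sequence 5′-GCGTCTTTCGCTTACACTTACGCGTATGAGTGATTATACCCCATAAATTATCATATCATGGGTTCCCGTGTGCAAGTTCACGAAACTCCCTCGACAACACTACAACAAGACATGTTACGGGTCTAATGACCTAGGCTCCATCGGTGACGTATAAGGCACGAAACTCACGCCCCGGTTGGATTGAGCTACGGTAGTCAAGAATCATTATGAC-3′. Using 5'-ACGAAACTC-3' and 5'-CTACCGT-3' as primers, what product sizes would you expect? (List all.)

The forward primer ACGAAACTC matches the top strand at positions 80–88, 158–166.
The reverse primer's reverse complement is ACGGTAG, matching at positions 188–194.
Each forward site pairs with the reverse site to give a product ending at position 194: sizes 115, 37 bp.

115 bp, 37 bp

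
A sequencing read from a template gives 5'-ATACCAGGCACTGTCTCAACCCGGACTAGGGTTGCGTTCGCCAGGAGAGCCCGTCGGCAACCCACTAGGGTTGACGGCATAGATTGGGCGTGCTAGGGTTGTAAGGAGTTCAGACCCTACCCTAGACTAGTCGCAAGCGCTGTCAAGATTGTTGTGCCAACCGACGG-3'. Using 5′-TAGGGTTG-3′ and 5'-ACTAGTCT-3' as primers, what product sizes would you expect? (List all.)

The forward primer TAGGGTTG matches the top strand at positions 27–34, 66–73, 94–101.
The reverse primer's reverse complement is AGACTAGT, matching at positions 124–131.
Each forward site pairs with the reverse site to give a product ending at position 131: sizes 105, 66, 38 bp.

105 bp, 66 bp, 38 bp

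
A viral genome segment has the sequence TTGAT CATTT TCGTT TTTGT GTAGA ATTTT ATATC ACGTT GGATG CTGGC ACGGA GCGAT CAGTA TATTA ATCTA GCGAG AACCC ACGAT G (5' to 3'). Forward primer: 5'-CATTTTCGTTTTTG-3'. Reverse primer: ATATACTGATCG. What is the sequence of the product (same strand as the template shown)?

The forward primer matches the template at positions 6–19.
The reverse primer's reverse complement is CGATCAGTATAT, which matches the template at positions 57–68.
The product is the template from position 6 through 68 (63 bp).

5'-CATTTTCGTTTTTGTGTAGAATTTTATATCACGTTGGATGCTGGCACGGAGCGATCAGTATAT-3'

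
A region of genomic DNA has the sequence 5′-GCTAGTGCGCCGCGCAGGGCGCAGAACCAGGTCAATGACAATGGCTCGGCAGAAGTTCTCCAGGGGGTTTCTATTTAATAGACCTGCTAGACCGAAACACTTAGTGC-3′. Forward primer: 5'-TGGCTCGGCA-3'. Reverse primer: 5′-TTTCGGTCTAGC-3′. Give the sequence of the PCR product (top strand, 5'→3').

5'-TGGCTCGGCAGAAGTTCTCCAGGGGGTTTCTATTTAATAGACCTGCTAGACCGAAA-3'

Scanning the template, TGGCTCGGCA occurs at positions 42–51; this primer anneals to the bottom strand there with its 3' end pointing downstream.
Reverse complement of the reverse primer: GCTAGACCGAAA. This occurs on the top strand at positions 86–97.
The product is the template from position 42 through 97 (56 bp).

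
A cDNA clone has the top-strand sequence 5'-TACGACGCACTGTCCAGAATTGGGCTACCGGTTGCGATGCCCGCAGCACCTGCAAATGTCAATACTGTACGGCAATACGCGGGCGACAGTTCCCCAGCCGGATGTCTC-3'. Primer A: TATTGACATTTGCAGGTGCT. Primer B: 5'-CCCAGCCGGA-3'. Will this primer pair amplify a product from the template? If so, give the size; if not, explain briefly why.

No product — the primers' 3' ends point away from each other.

Primer A (TATTGACATTTGCAGGTGCT) has reverse complement AGCACCTGCAAATGTCAATA, which matches the top strand at positions 45–64; primer A anneals to the top strand there with its 3' end pointing upstream toward position 45.
Primer B (CCCAGCCGGA) matches the top strand directly at positions 93–102; it anneals to the bottom strand with its 3' end pointing downstream toward position 102.
The 3' ends diverge (primer A extends toward position 1, primer B toward position 108), so the primers never converge on a shared product.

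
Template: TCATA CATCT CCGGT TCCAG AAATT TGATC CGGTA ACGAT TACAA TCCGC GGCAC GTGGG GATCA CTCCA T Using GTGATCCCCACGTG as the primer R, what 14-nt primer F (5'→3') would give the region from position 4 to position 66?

The reverse primer's reverse complement CACGTGGGGATCAC matches the template at positions 53–66; the product starts at position 4.
The forward primer is identical to the top strand over positions 4–17: TACATCTCCGGTTC.

5'-TACATCTCCGGTTC-3'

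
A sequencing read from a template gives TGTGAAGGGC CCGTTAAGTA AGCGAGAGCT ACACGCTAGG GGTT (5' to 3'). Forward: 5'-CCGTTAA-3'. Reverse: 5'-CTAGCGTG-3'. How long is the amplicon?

29 bp

Scanning the template, CCGTTAA occurs at positions 11–17; this primer anneals to the bottom strand there with its 3' end pointing downstream.
Reverse complement of the reverse primer: CACGCTAG. This occurs on the top strand at positions 32–39.
The product runs from position 11 to position 39, so its length is 39 − 11 + 1 = 29 bp.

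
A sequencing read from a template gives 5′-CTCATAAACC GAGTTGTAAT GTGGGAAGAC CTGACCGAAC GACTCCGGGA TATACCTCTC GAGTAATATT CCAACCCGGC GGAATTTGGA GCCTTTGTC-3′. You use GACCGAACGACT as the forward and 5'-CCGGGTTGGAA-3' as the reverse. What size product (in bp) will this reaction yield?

47 bp

Forward primer GACCGAACGACT is found on the top strand at positions 33–44.
The reverse primer's reverse complement is TTCCAACCCGG, which matches the template at positions 69–79.
Product length = (reverse-primer end) − (forward-primer start) + 1 = 79 − 33 + 1 = 47 bp.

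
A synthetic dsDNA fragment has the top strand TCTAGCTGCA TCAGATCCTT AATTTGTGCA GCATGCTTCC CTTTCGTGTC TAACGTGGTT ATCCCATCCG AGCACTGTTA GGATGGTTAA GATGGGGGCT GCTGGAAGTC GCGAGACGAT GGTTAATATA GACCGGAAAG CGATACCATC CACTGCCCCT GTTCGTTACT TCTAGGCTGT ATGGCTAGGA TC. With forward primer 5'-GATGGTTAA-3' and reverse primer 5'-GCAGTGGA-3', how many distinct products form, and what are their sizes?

Two products: 75 bp, 39 bp

The forward primer GATGGTTAA matches the top strand at positions 82–90, 118–126.
The reverse primer's reverse complement is TCCACTGC, matching at positions 149–156.
Each forward site pairs with the reverse site to give a product ending at position 156: sizes 75, 39 bp.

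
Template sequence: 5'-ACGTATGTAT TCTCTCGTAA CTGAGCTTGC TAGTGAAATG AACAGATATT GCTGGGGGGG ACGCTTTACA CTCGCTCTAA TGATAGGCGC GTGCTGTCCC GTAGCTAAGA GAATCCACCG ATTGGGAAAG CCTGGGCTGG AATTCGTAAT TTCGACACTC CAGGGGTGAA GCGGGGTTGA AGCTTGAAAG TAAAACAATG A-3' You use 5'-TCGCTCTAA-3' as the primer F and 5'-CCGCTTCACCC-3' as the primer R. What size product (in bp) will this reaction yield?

103 bp

The forward primer matches the template at positions 72–80.
Reverse complement of the reverse primer: GGGTGAAGCGG. This occurs on the top strand at positions 164–174.
The product runs from position 72 to position 174, so its length is 174 − 72 + 1 = 103 bp.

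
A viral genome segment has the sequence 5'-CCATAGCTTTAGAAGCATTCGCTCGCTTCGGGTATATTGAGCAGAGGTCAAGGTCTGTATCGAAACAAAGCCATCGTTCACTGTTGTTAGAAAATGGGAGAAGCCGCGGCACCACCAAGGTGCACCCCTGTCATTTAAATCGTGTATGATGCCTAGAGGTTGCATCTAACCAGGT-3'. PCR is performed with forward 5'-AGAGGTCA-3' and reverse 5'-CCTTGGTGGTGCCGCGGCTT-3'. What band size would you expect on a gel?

78 bp

Scanning the template, AGAGGTCA occurs at positions 43–50; this primer anneals to the bottom strand there with its 3' end pointing downstream.
The reverse primer's reverse complement is AAGCCGCGGCACCACCAAGG, which matches the template at positions 101–120.
Product length = (reverse-primer end) − (forward-primer start) + 1 = 120 − 43 + 1 = 78 bp.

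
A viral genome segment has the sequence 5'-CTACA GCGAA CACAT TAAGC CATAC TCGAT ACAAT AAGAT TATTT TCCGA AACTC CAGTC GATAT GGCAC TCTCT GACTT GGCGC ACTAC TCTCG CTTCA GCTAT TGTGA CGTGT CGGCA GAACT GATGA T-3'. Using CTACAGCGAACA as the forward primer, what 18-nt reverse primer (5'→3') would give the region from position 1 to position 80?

The product's 3' end on the top strand is position 80.
The reverse primer anneals to the top strand over positions 63–80, i.e. to TATGGCACTCTCTGACTT.
Its sequence written 5'→3' is the reverse complement: AAGTCAGAGAGTGCCATA.

5'-AAGTCAGAGAGTGCCATA-3'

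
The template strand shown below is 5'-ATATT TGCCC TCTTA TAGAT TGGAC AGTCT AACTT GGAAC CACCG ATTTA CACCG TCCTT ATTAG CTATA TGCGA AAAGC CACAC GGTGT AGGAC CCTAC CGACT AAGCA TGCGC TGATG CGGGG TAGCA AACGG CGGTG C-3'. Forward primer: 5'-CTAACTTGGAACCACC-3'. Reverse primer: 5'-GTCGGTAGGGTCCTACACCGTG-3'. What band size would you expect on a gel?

76 bp

The forward primer matches the template at positions 29–44.
Taking the reverse complement of GTCGGTAGGGTCCTACACCGTG gives CACGGTGTAGGACCCTACCGAC, found at positions 83–104 on the template; the primer anneals here to the top strand with its 3' end pointing upstream.
Amplicon spans positions 29–104: 76 bp.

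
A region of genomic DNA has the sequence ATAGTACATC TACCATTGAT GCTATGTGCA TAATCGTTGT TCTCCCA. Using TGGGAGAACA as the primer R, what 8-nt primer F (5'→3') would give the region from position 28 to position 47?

5'-GCATAATC-3'

The reverse primer's reverse complement TGTTCTCCCA matches the template at positions 38–47; the product starts at position 28.
The forward primer is identical to the top strand over positions 28–35: GCATAATC.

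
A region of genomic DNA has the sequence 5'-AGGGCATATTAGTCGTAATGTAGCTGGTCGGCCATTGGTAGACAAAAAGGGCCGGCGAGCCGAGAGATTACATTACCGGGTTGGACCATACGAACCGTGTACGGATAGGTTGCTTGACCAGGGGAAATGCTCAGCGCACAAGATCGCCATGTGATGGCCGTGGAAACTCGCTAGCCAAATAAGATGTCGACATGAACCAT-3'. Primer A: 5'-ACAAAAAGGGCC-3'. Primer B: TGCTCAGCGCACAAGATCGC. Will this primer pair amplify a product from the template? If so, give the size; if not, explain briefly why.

No product — both primers anneal to the same strand and extend in the same direction.

Primer A (ACAAAAAGGGCC) matches the top strand at positions 42–53 (3' end points downstream).
Primer B (TGCTCAGCGCACAAGATCGC) also matches the top strand directly, at positions 128–147 — its reverse complement GCGATCTTGTGCGCTGAGCA is not present.
Both primers anneal to the bottom strand with 3' ends pointing the same way, so neither can prime synthesis back toward the other.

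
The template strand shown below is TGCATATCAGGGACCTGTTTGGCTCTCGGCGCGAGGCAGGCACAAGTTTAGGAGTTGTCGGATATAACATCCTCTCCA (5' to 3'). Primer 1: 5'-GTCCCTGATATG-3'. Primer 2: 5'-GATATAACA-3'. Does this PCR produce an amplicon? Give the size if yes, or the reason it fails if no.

Primer 1 (GTCCCTGATATG) has reverse complement CATATCAGGGAC, which matches the top strand at positions 3–14; primer 1 anneals to the top strand there with its 3' end pointing upstream toward position 3.
Primer 2 (GATATAACA) matches the top strand directly at positions 61–69; it anneals to the bottom strand with its 3' end pointing downstream toward position 69.
The 3' ends diverge (primer 1 extends toward position 1, primer 2 toward position 78), so the primers never converge on a shared product.

No product — the primers' 3' ends point away from each other.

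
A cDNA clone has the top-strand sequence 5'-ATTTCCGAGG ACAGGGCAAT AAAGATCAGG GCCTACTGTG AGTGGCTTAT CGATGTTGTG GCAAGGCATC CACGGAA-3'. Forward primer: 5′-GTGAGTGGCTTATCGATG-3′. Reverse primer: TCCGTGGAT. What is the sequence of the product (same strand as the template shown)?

Forward primer GTGAGTGGCTTATCGATG is found on the top strand at positions 38–55.
The reverse primer's reverse complement is ATCCACGGA, which matches the template at positions 68–76.
The product is the template from position 38 through 76 (39 bp).

5'-GTGAGTGGCTTATCGATGTTGTGGCAAGGCATCCACGGA-3'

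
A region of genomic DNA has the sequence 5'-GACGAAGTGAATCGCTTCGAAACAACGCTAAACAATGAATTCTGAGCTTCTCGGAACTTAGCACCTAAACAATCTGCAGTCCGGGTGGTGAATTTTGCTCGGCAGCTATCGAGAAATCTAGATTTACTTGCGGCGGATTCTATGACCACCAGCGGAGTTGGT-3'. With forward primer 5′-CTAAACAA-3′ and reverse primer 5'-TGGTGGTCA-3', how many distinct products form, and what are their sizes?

The forward primer CTAAACAA matches the top strand at positions 28–35, 65–72.
The reverse primer's reverse complement is TGACCACCA, matching at positions 143–151.
Each forward site pairs with the reverse site to give a product ending at position 151: sizes 124, 87 bp.

Two products: 124 bp, 87 bp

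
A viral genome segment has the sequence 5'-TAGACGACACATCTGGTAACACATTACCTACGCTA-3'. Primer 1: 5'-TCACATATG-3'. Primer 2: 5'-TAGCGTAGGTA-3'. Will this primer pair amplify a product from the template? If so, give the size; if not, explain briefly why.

No product — primer 1 has no binding site in the template.

Primer 1 (TCACATATG) does not match the top strand, and its reverse complement CATATGTGA does not match either.
With no annealing site for primer 1, no amplification occurs.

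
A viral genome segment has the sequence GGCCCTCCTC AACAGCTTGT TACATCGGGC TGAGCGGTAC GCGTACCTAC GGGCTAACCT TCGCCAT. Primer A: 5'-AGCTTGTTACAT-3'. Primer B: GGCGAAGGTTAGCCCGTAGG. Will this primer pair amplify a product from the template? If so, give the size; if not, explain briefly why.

Yes — a 52 bp product.

Primer A (AGCTTGTTACAT) matches the top strand at positions 14–25; it acts as a forward primer.
Primer B's reverse complement is CCTACGGGCTAACCTTCGCC, matching the top strand at positions 46–65; it acts as a reverse primer.
The 3' ends face each other across positions 14–65, giving a 52 bp product.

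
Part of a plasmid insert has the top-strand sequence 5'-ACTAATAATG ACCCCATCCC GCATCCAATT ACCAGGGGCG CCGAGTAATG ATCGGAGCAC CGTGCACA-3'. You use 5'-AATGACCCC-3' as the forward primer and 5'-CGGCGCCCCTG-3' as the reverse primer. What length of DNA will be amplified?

The forward primer matches the template at positions 7–15.
Taking the reverse complement of CGGCGCCCCTG gives CAGGGGCGCCG, found at positions 33–43 on the template; the primer anneals here to the top strand with its 3' end pointing upstream.
The product runs from position 7 to position 43, so its length is 43 − 7 + 1 = 37 bp.

37 bp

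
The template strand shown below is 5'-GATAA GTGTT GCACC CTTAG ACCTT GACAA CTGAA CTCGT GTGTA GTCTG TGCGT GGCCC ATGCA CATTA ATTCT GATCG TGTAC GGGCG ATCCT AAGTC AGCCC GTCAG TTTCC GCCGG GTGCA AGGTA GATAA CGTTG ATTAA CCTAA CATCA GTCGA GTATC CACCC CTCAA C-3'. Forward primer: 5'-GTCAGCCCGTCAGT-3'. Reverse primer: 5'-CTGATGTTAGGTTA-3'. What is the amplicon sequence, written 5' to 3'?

5'-GTCAGCCCGTCAGTTTCCGCCGGGTGCAAGGTAGATAACGTTGATTAACCTAACATCAG-3'

Scanning the template, GTCAGCCCGTCAGT occurs at positions 98–111; this primer anneals to the bottom strand there with its 3' end pointing downstream.
The reverse primer's reverse complement is TAACCTAACATCAG, which matches the template at positions 143–156.
The product is the template from position 98 through 156 (59 bp).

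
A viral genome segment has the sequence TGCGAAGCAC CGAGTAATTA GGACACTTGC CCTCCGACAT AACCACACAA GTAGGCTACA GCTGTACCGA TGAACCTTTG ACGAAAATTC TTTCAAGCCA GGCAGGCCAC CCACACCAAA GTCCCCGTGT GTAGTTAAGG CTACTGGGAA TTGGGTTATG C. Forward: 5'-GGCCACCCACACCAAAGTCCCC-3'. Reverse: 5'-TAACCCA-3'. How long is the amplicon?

The forward primer matches the template at positions 105–126.
The reverse primer's reverse complement is TGGGTTA, which matches the template at positions 152–158.
Amplicon spans positions 105–158: 54 bp.

54 bp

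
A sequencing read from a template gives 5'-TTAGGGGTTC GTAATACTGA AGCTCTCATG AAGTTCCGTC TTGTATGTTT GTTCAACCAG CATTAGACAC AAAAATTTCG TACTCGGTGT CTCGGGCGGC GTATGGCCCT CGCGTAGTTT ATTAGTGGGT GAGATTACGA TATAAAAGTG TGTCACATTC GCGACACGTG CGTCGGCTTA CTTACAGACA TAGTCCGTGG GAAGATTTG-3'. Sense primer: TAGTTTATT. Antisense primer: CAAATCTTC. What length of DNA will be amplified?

95 bp

Forward primer TAGTTTATT is found on the top strand at positions 115–123.
Reverse complement of the reverse primer: GAAGATTTG. This occurs on the top strand at positions 201–209.
Amplicon spans positions 115–209: 95 bp.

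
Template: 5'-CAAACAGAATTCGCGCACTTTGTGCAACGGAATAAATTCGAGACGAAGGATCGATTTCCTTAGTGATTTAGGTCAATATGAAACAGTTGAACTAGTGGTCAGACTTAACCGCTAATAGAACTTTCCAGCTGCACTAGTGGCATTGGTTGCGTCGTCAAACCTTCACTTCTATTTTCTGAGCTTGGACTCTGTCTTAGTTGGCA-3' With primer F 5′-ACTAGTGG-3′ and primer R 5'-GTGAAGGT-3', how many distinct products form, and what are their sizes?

Two products: 76 bp, 34 bp

The forward primer ACTAGTGG matches the top strand at positions 91–98, 133–140.
The reverse primer's reverse complement is ACCTTCAC, matching at positions 159–166.
Each forward site pairs with the reverse site to give a product ending at position 166: sizes 76, 34 bp.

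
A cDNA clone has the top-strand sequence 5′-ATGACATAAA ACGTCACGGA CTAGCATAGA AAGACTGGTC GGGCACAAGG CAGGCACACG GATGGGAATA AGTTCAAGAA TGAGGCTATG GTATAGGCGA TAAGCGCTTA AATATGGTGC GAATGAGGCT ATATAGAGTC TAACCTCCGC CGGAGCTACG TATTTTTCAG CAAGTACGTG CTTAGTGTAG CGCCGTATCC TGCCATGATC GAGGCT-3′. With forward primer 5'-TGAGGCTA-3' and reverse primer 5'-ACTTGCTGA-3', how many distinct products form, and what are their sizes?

Two products: 95 bp, 52 bp

The forward primer TGAGGCTA matches the top strand at positions 81–88, 124–131.
The reverse primer's reverse complement is TCAGCAAGT, matching at positions 167–175.
Each forward site pairs with the reverse site to give a product ending at position 175: sizes 95, 52 bp.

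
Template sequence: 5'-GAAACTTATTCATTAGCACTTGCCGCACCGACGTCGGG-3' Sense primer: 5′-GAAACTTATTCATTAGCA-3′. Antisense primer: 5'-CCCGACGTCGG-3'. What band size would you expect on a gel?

38 bp

Forward primer GAAACTTATTCATTAGCA is found on the top strand at positions 1–18.
The reverse primer's reverse complement is CCGACGTCGGG, which matches the template at positions 28–38.
Amplicon spans positions 1–38: 38 bp.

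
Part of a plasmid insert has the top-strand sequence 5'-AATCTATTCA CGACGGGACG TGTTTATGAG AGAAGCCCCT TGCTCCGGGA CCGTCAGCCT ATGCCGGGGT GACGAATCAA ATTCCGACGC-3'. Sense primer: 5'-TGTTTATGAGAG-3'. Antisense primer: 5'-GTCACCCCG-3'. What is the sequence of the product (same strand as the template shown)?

5'-TGTTTATGAGAGAAGCCCCTTGCTCCGGGACCGTCAGCCTATGCCGGGGTGAC-3'

The forward primer matches the template at positions 21–32.
The reverse primer's reverse complement is CGGGGTGAC, which matches the template at positions 65–73.
The product is the template from position 21 through 73 (53 bp).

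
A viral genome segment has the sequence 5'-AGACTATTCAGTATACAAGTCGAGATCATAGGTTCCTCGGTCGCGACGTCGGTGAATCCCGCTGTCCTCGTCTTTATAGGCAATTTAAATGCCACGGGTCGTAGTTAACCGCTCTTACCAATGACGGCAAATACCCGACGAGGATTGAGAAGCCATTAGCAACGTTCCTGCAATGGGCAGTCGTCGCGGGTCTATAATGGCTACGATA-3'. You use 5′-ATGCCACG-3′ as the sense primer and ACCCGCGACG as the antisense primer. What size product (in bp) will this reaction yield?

103 bp

Forward primer ATGCCACG is found on the top strand at positions 89–96.
The reverse primer's reverse complement is CGTCGCGGGT, which matches the template at positions 182–191.
Amplicon spans positions 89–191: 103 bp.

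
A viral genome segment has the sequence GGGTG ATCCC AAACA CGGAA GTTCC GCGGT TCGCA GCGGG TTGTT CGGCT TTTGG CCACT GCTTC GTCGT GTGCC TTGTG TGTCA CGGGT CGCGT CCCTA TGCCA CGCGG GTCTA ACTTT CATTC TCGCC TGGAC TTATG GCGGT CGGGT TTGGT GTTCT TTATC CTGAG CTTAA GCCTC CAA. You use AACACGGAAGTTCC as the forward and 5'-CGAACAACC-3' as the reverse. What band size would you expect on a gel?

36 bp

Scanning the template, AACACGGAAGTTCC occurs at positions 12–25; this primer anneals to the bottom strand there with its 3' end pointing downstream.
Taking the reverse complement of CGAACAACC gives GGTTGTTCG, found at positions 39–47 on the template; the primer anneals here to the top strand with its 3' end pointing upstream.
The product runs from position 12 to position 47, so its length is 47 − 12 + 1 = 36 bp.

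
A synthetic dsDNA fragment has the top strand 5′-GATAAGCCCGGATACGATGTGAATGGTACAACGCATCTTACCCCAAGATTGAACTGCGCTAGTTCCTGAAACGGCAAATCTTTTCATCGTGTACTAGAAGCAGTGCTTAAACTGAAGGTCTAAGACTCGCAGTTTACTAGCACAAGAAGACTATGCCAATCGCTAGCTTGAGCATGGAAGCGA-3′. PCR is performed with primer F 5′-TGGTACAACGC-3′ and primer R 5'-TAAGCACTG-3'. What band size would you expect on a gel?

86 bp

Forward primer TGGTACAACGC is found on the top strand at positions 24–34.
Taking the reverse complement of TAAGCACTG gives CAGTGCTTA, found at positions 101–109 on the template; the primer anneals here to the top strand with its 3' end pointing upstream.
Amplicon spans positions 24–109: 86 bp.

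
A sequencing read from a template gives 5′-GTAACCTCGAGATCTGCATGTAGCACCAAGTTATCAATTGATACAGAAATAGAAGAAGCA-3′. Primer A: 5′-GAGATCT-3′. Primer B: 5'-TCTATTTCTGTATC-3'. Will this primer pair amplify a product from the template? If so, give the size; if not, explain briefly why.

Yes — a 45 bp product.

Primer A (GAGATCT) matches the top strand at positions 9–15; it acts as a forward primer.
Primer B's reverse complement is GATACAGAAATAGA, matching the top strand at positions 40–53; it acts as a reverse primer.
The 3' ends face each other across positions 9–53, giving a 45 bp product.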